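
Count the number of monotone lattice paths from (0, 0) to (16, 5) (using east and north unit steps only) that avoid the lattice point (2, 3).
Number of paths = 19149

Total paths from (0, 0) to (16, 5): C(21, 16) = 20349. Paths through (2, 3): (paths (0, 0) → (2, 3)) × (paths (2, 3) → (16, 5)) = C(5, 2) · C(16, 14) = 10 · 120 = 1200. Avoidance count = 20349 − 1200 = 19149.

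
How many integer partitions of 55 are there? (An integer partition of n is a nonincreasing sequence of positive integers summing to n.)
p(55) = 451276

Compute p(n) via the recurrence p(n, m) = p(n, m−1) + p(n−m, m), where p(n, m) counts partitions of n with all parts ≤ m and p(n) = p(n, n). The base cases are p(0, m) = 1 and p(n, 0) = 0 for n > 0. Filling the table yields p(55) = 451276. (Euler's pentagonal recurrence is an alternative.)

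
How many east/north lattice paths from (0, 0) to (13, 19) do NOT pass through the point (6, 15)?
Number of paths = 329466480

Total paths from (0, 0) to (13, 19): C(32, 13) = 347373600. Paths through (6, 15): (paths (0, 0) → (6, 15)) × (paths (6, 15) → (13, 19)) = C(21, 6) · C(11, 7) = 54264 · 330 = 17907120. Avoidance count = 347373600 − 17907120 = 329466480.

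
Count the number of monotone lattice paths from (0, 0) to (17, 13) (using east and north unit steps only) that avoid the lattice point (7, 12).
Number of paths = 119205582

Total paths from (0, 0) to (17, 13): C(30, 17) = 119759850. Paths through (7, 12): (paths (0, 0) → (7, 12)) × (paths (7, 12) → (17, 13)) = C(19, 7) · C(11, 10) = 50388 · 11 = 554268. Avoidance count = 119759850 − 554268 = 119205582.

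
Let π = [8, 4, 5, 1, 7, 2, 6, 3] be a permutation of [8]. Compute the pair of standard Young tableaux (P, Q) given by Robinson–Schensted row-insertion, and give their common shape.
P = [1, 2, 3] / [4, 5, 6] / [7] / [8];  Q = [1, 3, 5] / [2, 6, 7] / [4] / [8];  common shape = (3, 3, 1, 1)

Row-insert the values π_1, π_2, … into P one at a time, bumping the leftmost entry strictly greater than the inserted value down to the next row. The recording tableau Q records, in position (i, j), the step at which that cell was added to P.
  Insert 8 (step 1): P = [8];  Q = [1]
  Insert 4 (step 2): P = [4] / [8];  Q = [1] / [2]
  Insert 5 (step 3): P = [4, 5] / [8];  Q = [1, 3] / [2]
  Insert 1 (step 4): P = [1, 5] / [4] / [8];  Q = [1, 3] / [2] / [4]
  Insert 7 (step 5): P = [1, 5, 7] / [4] / [8];  Q = [1, 3, 5] / [2] / [4]
  Insert 2 (step 6): P = [1, 2, 7] / [4, 5] / [8];  Q = [1, 3, 5] / [2, 6] / [4]
  Insert 6 (step 7): P = [1, 2, 6] / [4, 5, 7] / [8];  Q = [1, 3, 5] / [2, 6, 7] / [4]
  Insert 3 (step 8): P = [1, 2, 3] / [4, 5, 6] / [7] / [8];  Q = [1, 3, 5] / [2, 6, 7] / [4] / [8]
Final shape: (3, 3, 1, 1).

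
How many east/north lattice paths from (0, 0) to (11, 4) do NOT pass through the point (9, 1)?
Number of paths = 1265

Total paths from (0, 0) to (11, 4): C(15, 11) = 1365. Paths through (9, 1): (paths (0, 0) → (9, 1)) × (paths (9, 1) → (11, 4)) = C(10, 9) · C(5, 2) = 10 · 10 = 100. Avoidance count = 1365 − 100 = 1265.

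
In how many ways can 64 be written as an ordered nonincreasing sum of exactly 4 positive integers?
p(64, 4 parts) = 1906

Partitions of n into exactly k parts are in bijection with partitions of n − k into at most k parts (subtract 1 from each part). So p(64, exactly 4) = p(60, parts ≤ 4). Computing via the recurrence p(m, j) = p(m, j−1) + p(m−j, j) gives 1906.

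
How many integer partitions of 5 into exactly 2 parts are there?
p(5, 2 parts) = 2

Partitions of n into exactly k parts ↔ partitions of n − k into at most k parts (subtract 1 from each part). For n = 5, k = 2, the partitions are: 4+1, 3+2. Count = 2.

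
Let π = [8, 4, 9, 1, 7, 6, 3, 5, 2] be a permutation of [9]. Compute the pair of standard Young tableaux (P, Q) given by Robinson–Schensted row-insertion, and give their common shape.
P = [1, 2, 5] / [3, 6] / [4, 9] / [7] / [8];  Q = [1, 3, 8] / [2, 5] / [4, 6] / [7] / [9];  common shape = (3, 2, 2, 1, 1)

Row-insert the values π_1, π_2, … into P one at a time, bumping the leftmost entry strictly greater than the inserted value down to the next row. The recording tableau Q records, in position (i, j), the step at which that cell was added to P.
  Insert 8 (step 1): P = [8];  Q = [1]
  Insert 4 (step 2): P = [4] / [8];  Q = [1] / [2]
  Insert 9 (step 3): P = [4, 9] / [8];  Q = [1, 3] / [2]
  Insert 1 (step 4): P = [1, 9] / [4] / [8];  Q = [1, 3] / [2] / [4]
  Insert 7 (step 5): P = [1, 7] / [4, 9] / [8];  Q = [1, 3] / [2, 5] / [4]
  Insert 6 (step 6): P = [1, 6] / [4, 7] / [8, 9];  Q = [1, 3] / [2, 5] / [4, 6]
  Insert 3 (step 7): P = [1, 3] / [4, 6] / [7, 9] / [8];  Q = [1, 3] / [2, 5] / [4, 6] / [7]
  Insert 5 (step 8): P = [1, 3, 5] / [4, 6] / [7, 9] / [8];  Q = [1, 3, 8] / [2, 5] / [4, 6] / [7]
  Insert 2 (step 9): P = [1, 2, 5] / [3, 6] / [4, 9] / [7] / [8];  Q = [1, 3, 8] / [2, 5] / [4, 6] / [7] / [9]
Final shape: (3, 2, 2, 1, 1).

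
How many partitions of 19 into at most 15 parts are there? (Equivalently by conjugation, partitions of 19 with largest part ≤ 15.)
p(19, parts ≤ 15) = 483

Use the recurrence p(n, m) = p(n, m−1) + p(n−m, m): either the largest part is < m (count p(n, m−1)) or the largest part is exactly m (remove one copy of m, count p(n−m, m)). With p(0, ·) = 1 this gives p(19, parts ≤ 15) = 483. (By conjugating Young diagrams, this also counts partitions of 19 into at most 15 parts.)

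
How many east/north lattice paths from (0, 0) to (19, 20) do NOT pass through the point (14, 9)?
Number of paths = 65353778490

Total paths from (0, 0) to (19, 20): C(39, 19) = 68923264410. Paths through (14, 9): (paths (0, 0) → (14, 9)) × (paths (14, 9) → (19, 20)) = C(23, 14) · C(16, 5) = 817190 · 4368 = 3569485920. Avoidance count = 68923264410 − 3569485920 = 65353778490.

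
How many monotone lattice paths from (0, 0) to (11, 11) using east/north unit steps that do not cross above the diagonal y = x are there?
C_11 = 58786

These NE paths below the diagonal are counted by the Catalan number C_n = (1/(n + 1)) · C(2n, n). For n = 11: C_11 = (1/12) · C(22, 11) = 705432/12 = 58786.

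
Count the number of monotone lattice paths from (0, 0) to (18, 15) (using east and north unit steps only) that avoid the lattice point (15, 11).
Number of paths = 766742720

Total paths from (0, 0) to (18, 15): C(33, 18) = 1037158320. Paths through (15, 11): (paths (0, 0) → (15, 11)) × (paths (15, 11) → (18, 15)) = C(26, 15) · C(7, 3) = 7726160 · 35 = 270415600. Avoidance count = 1037158320 − 270415600 = 766742720.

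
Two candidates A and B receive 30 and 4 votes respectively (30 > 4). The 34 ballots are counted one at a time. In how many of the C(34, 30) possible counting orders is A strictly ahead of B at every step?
Strict-lead orderings = 35464

Total orderings of the 34 votes with 30 for A: C(34, 30) = 46376. By the Bertrand ballot formula (Cycle Lemma / reflection principle), the number of orderings in which A is strictly ahead of B throughout is (p − q)/(p + q) · C(p + q, p) = (30 − 4)/(30 + 4) · 46376 = 35464.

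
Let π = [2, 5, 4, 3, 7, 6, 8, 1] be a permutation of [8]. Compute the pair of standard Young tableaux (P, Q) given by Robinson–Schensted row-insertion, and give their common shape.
P = [1, 3, 6, 8] / [2, 7] / [4] / [5];  Q = [1, 2, 5, 7] / [3, 6] / [4] / [8];  common shape = (4, 2, 1, 1)

Row-insert the values π_1, π_2, … into P one at a time, bumping the leftmost entry strictly greater than the inserted value down to the next row. The recording tableau Q records, in position (i, j), the step at which that cell was added to P.
  Insert 2 (step 1): P = [2];  Q = [1]
  Insert 5 (step 2): P = [2, 5];  Q = [1, 2]
  Insert 4 (step 3): P = [2, 4] / [5];  Q = [1, 2] / [3]
  Insert 3 (step 4): P = [2, 3] / [4] / [5];  Q = [1, 2] / [3] / [4]
  Insert 7 (step 5): P = [2, 3, 7] / [4] / [5];  Q = [1, 2, 5] / [3] / [4]
  Insert 6 (step 6): P = [2, 3, 6] / [4, 7] / [5];  Q = [1, 2, 5] / [3, 6] / [4]
  Insert 8 (step 7): P = [2, 3, 6, 8] / [4, 7] / [5];  Q = [1, 2, 5, 7] / [3, 6] / [4]
  Insert 1 (step 8): P = [1, 3, 6, 8] / [2, 7] / [4] / [5];  Q = [1, 2, 5, 7] / [3, 6] / [4] / [8]
Final shape: (4, 2, 1, 1).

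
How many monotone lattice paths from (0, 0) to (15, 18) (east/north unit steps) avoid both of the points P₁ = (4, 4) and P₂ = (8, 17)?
Number of paths = 717820520

Inclusion–exclusion. Total paths: C(33, 15) = 1037158320. Through P₁: C(8, 4)·C(25, 11) = 312018000. Through P₂: C(25, 8)·C(8, 7) = 8652600. Since P₁ is strictly southwest of P₂, a monotone path through both must visit P₁ then P₂; paths through both = C(8, 4)·C(17, 4)·C(8, 7) = 1332800. Avoid both = 1037158320 − 312018000 − 8652600 + 1332800 = 717820520.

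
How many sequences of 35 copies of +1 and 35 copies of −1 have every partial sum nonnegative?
C_35 = 3116285494907301262

These ballot sequences are counted by the Catalan number C_n = (1/(n + 1)) · C(2n, n). For n = 35: C_35 = (1/36) · C(70, 35) = 112186277816662845432/36 = 3116285494907301262.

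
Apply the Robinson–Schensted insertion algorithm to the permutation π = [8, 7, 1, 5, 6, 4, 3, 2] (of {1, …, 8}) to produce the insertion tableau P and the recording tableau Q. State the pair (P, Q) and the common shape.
P = [1, 2, 6] / [3] / [4] / [5] / [7] / [8];  Q = [1, 4, 5] / [2] / [3] / [6] / [7] / [8];  common shape = (3, 1, 1, 1, 1, 1)

Row-insert the values π_1, π_2, … into P one at a time, bumping the leftmost entry strictly greater than the inserted value down to the next row. The recording tableau Q records, in position (i, j), the step at which that cell was added to P.
  Insert 8 (step 1): P = [8];  Q = [1]
  Insert 7 (step 2): P = [7] / [8];  Q = [1] / [2]
  Insert 1 (step 3): P = [1] / [7] / [8];  Q = [1] / [2] / [3]
  Insert 5 (step 4): P = [1, 5] / [7] / [8];  Q = [1, 4] / [2] / [3]
  Insert 6 (step 5): P = [1, 5, 6] / [7] / [8];  Q = [1, 4, 5] / [2] / [3]
  Insert 4 (step 6): P = [1, 4, 6] / [5] / [7] / [8];  Q = [1, 4, 5] / [2] / [3] / [6]
  Insert 3 (step 7): P = [1, 3, 6] / [4] / [5] / [7] / [8];  Q = [1, 4, 5] / [2] / [3] / [6] / [7]
  Insert 2 (step 8): P = [1, 2, 6] / [3] / [4] / [5] / [7] / [8];  Q = [1, 4, 5] / [2] / [3] / [6] / [7] / [8]
Final shape: (3, 1, 1, 1, 1, 1).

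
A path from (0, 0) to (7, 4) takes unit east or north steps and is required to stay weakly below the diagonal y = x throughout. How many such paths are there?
Number of paths = 165

By the reflection principle (André's argument), the number of monotone paths to (7, 4) with n ≤ m that never go above y = x is C(11, 7) − C(11, 8) = 330 − 165 = 165.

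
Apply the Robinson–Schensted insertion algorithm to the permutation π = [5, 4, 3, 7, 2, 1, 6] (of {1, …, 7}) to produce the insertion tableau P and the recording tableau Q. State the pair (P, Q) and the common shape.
P = [1, 6] / [2, 7] / [3] / [4] / [5];  Q = [1, 4] / [2, 7] / [3] / [5] / [6];  common shape = (2, 2, 1, 1, 1)

Row-insert the values π_1, π_2, … into P one at a time, bumping the leftmost entry strictly greater than the inserted value down to the next row. The recording tableau Q records, in position (i, j), the step at which that cell was added to P.
  Insert 5 (step 1): P = [5];  Q = [1]
  Insert 4 (step 2): P = [4] / [5];  Q = [1] / [2]
  Insert 3 (step 3): P = [3] / [4] / [5];  Q = [1] / [2] / [3]
  Insert 7 (step 4): P = [3, 7] / [4] / [5];  Q = [1, 4] / [2] / [3]
  Insert 2 (step 5): P = [2, 7] / [3] / [4] / [5];  Q = [1, 4] / [2] / [3] / [5]
  Insert 1 (step 6): P = [1, 7] / [2] / [3] / [4] / [5];  Q = [1, 4] / [2] / [3] / [5] / [6]
  Insert 6 (step 7): P = [1, 6] / [2, 7] / [3] / [4] / [5];  Q = [1, 4] / [2, 7] / [3] / [5] / [6]
Final shape: (2, 2, 1, 1, 1).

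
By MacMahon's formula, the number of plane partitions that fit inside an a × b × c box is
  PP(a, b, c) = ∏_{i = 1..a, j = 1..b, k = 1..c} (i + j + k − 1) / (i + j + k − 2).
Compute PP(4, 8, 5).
PP(4, 8, 5) = 4789851066

Evaluate the triple product over i = 1..4, j = 1..8, k = 1..5. The factors are (2/1) · (3/2) · (4/3) · (5/4) · (6/5) · (3/2) · (4/3) · (5/4) · … (160 factors total). The numerators and denominators telescope so the product is an integer; carrying out the multiplication exactly gives PP(4, 8, 5) = 4789851066.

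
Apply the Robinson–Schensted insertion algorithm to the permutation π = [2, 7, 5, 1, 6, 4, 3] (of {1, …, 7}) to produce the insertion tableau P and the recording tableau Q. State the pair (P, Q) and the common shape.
P = [1, 3, 6] / [2, 4] / [5] / [7];  Q = [1, 2, 5] / [3, 6] / [4] / [7];  common shape = (3, 2, 1, 1)

Row-insert the values π_1, π_2, … into P one at a time, bumping the leftmost entry strictly greater than the inserted value down to the next row. The recording tableau Q records, in position (i, j), the step at which that cell was added to P.
  Insert 2 (step 1): P = [2];  Q = [1]
  Insert 7 (step 2): P = [2, 7];  Q = [1, 2]
  Insert 5 (step 3): P = [2, 5] / [7];  Q = [1, 2] / [3]
  Insert 1 (step 4): P = [1, 5] / [2] / [7];  Q = [1, 2] / [3] / [4]
  Insert 6 (step 5): P = [1, 5, 6] / [2] / [7];  Q = [1, 2, 5] / [3] / [4]
  Insert 4 (step 6): P = [1, 4, 6] / [2, 5] / [7];  Q = [1, 2, 5] / [3, 6] / [4]
  Insert 3 (step 7): P = [1, 3, 6] / [2, 4] / [5] / [7];  Q = [1, 2, 5] / [3, 6] / [4] / [7]
Final shape: (3, 2, 1, 1).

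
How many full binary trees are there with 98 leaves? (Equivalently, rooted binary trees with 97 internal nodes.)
C_97 = 14657929356129575437016877846657032761712954950899755100

These full binary trees are counted by the Catalan number C_n = (1/(n + 1)) · C(2n, n). For n = 97: C_97 = (1/98) · C(194, 97) = 1436477076900698392827654028972389210647869585188175999800/98 = 14657929356129575437016877846657032761712954950899755100.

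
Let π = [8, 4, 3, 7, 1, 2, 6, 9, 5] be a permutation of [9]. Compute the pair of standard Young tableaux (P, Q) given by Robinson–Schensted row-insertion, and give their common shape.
P = [1, 2, 5, 9] / [3, 6] / [4, 7] / [8];  Q = [1, 4, 7, 8] / [2, 6] / [3, 9] / [5];  common shape = (4, 2, 2, 1)

Row-insert the values π_1, π_2, … into P one at a time, bumping the leftmost entry strictly greater than the inserted value down to the next row. The recording tableau Q records, in position (i, j), the step at which that cell was added to P.
  Insert 8 (step 1): P = [8];  Q = [1]
  Insert 4 (step 2): P = [4] / [8];  Q = [1] / [2]
  Insert 3 (step 3): P = [3] / [4] / [8];  Q = [1] / [2] / [3]
  Insert 7 (step 4): P = [3, 7] / [4] / [8];  Q = [1, 4] / [2] / [3]
  Insert 1 (step 5): P = [1, 7] / [3] / [4] / [8];  Q = [1, 4] / [2] / [3] / [5]
  Insert 2 (step 6): P = [1, 2] / [3, 7] / [4] / [8];  Q = [1, 4] / [2, 6] / [3] / [5]
  Insert 6 (step 7): P = [1, 2, 6] / [3, 7] / [4] / [8];  Q = [1, 4, 7] / [2, 6] / [3] / [5]
  Insert 9 (step 8): P = [1, 2, 6, 9] / [3, 7] / [4] / [8];  Q = [1, 4, 7, 8] / [2, 6] / [3] / [5]
  Insert 5 (step 9): P = [1, 2, 5, 9] / [3, 6] / [4, 7] / [8];  Q = [1, 4, 7, 8] / [2, 6] / [3, 9] / [5]
Final shape: (4, 2, 2, 1).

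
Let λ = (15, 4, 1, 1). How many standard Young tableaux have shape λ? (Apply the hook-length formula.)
# SYT of shape (15, 4, 1, 1) = 361760

Hook-length formula: f^λ = n! / Π hook(c), product over all cells c of the Young diagram. For λ = (15, 4, 1, 1), n = 21 boxes. Hook lengths by row (left-to-right, top-to-bottom): [18, 15, 14, 13, 11, 10, 9, 8, 7, 6, 5, 4, 3, 2, 1]; [6, 3, 2, 1]; [2]; [1]. Product of hooks = 141228831744000. So f^λ = 21! / 141228831744000 = 51090942171709440000 / 141228831744000 = 361760.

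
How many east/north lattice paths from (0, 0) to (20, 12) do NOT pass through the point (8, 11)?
Number of paths = 224810274

Total paths from (0, 0) to (20, 12): C(32, 20) = 225792840. Paths through (8, 11): (paths (0, 0) → (8, 11)) × (paths (8, 11) → (20, 12)) = C(19, 8) · C(13, 12) = 75582 · 13 = 982566. Avoidance count = 225792840 − 982566 = 224810274.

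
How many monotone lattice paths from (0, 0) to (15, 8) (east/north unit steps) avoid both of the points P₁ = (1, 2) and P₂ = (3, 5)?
Number of paths = 362204

Inclusion–exclusion. Total paths: C(23, 15) = 490314. Through P₁: C(3, 1)·C(20, 14) = 116280. Through P₂: C(8, 3)·C(15, 12) = 25480. Since P₁ is strictly southwest of P₂, a monotone path through both must visit P₁ then P₂; paths through both = C(3, 1)·C(5, 2)·C(15, 12) = 13650. Avoid both = 490314 − 116280 − 25480 + 13650 = 362204.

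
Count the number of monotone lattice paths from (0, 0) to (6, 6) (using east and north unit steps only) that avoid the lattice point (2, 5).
Number of paths = 819

Total paths from (0, 0) to (6, 6): C(12, 6) = 924. Paths through (2, 5): (paths (0, 0) → (2, 5)) × (paths (2, 5) → (6, 6)) = C(7, 2) · C(5, 4) = 21 · 5 = 105. Avoidance count = 924 − 105 = 819.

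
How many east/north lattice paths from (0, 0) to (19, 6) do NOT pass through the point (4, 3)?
Number of paths = 148540

Total paths from (0, 0) to (19, 6): C(25, 19) = 177100. Paths through (4, 3): (paths (0, 0) → (4, 3)) × (paths (4, 3) → (19, 6)) = C(7, 4) · C(18, 15) = 35 · 816 = 28560. Avoidance count = 177100 − 28560 = 148540.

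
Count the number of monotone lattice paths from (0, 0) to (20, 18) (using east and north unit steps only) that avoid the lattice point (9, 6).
Number of paths = 26810850220

Total paths from (0, 0) to (20, 18): C(38, 20) = 33578000610. Paths through (9, 6): (paths (0, 0) → (9, 6)) × (paths (9, 6) → (20, 18)) = C(15, 9) · C(23, 11) = 5005 · 1352078 = 6767150390. Avoidance count = 33578000610 − 6767150390 = 26810850220.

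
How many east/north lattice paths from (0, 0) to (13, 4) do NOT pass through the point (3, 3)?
Number of paths = 2160

Total paths from (0, 0) to (13, 4): C(17, 13) = 2380. Paths through (3, 3): (paths (0, 0) → (3, 3)) × (paths (3, 3) → (13, 4)) = C(6, 3) · C(11, 10) = 20 · 11 = 220. Avoidance count = 2380 − 220 = 2160.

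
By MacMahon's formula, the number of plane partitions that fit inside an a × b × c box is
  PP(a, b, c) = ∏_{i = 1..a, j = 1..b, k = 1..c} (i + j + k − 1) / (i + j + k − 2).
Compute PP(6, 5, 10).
PP(6, 5, 10) = 559611782036736

Evaluate the triple product over i = 1..6, j = 1..5, k = 1..10. The factors are (2/1) · (3/2) · (4/3) · (5/4) · (6/5) · (7/6) · (8/7) · (9/8) · … (300 factors total). The numerators and denominators telescope so the product is an integer; carrying out the multiplication exactly gives PP(6, 5, 10) = 559611782036736.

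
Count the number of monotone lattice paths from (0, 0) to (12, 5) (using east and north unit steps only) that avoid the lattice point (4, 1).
Number of paths = 3713

Total paths from (0, 0) to (12, 5): C(17, 12) = 6188. Paths through (4, 1): (paths (0, 0) → (4, 1)) × (paths (4, 1) → (12, 5)) = C(5, 4) · C(12, 8) = 5 · 495 = 2475. Avoidance count = 6188 − 2475 = 3713.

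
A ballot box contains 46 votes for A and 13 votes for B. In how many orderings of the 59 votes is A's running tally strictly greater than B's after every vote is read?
Strict-lead orderings = 2263786772940

Total orderings of the 59 votes with 46 for A: C(59, 46) = 4047376351620. By the Bertrand ballot formula (Cycle Lemma / reflection principle), the number of orderings in which A is strictly ahead of B throughout is (p − q)/(p + q) · C(p + q, p) = (46 − 13)/(46 + 13) · 4047376351620 = 2263786772940.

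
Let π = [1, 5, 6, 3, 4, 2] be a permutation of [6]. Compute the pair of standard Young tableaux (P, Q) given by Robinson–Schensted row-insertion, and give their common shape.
P = [1, 2, 4] / [3, 6] / [5];  Q = [1, 2, 3] / [4, 5] / [6];  common shape = (3, 2, 1)

Row-insert the values π_1, π_2, … into P one at a time, bumping the leftmost entry strictly greater than the inserted value down to the next row. The recording tableau Q records, in position (i, j), the step at which that cell was added to P.
  Insert 1 (step 1): P = [1];  Q = [1]
  Insert 5 (step 2): P = [1, 5];  Q = [1, 2]
  Insert 6 (step 3): P = [1, 5, 6];  Q = [1, 2, 3]
  Insert 3 (step 4): P = [1, 3, 6] / [5];  Q = [1, 2, 3] / [4]
  Insert 4 (step 5): P = [1, 3, 4] / [5, 6];  Q = [1, 2, 3] / [4, 5]
  Insert 2 (step 6): P = [1, 2, 4] / [3, 6] / [5];  Q = [1, 2, 3] / [4, 5] / [6]
Final shape: (3, 2, 1).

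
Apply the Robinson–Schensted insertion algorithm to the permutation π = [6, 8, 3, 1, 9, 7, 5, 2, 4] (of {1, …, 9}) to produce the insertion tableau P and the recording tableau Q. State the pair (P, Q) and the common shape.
P = [1, 2, 4] / [3, 5, 9] / [6, 7] / [8];  Q = [1, 2, 5] / [3, 6, 9] / [4, 7] / [8];  common shape = (3, 3, 2, 1)

Row-insert the values π_1, π_2, … into P one at a time, bumping the leftmost entry strictly greater than the inserted value down to the next row. The recording tableau Q records, in position (i, j), the step at which that cell was added to P.
  Insert 6 (step 1): P = [6];  Q = [1]
  Insert 8 (step 2): P = [6, 8];  Q = [1, 2]
  Insert 3 (step 3): P = [3, 8] / [6];  Q = [1, 2] / [3]
  Insert 1 (step 4): P = [1, 8] / [3] / [6];  Q = [1, 2] / [3] / [4]
  Insert 9 (step 5): P = [1, 8, 9] / [3] / [6];  Q = [1, 2, 5] / [3] / [4]
  Insert 7 (step 6): P = [1, 7, 9] / [3, 8] / [6];  Q = [1, 2, 5] / [3, 6] / [4]
  Insert 5 (step 7): P = [1, 5, 9] / [3, 7] / [6, 8];  Q = [1, 2, 5] / [3, 6] / [4, 7]
  Insert 2 (step 8): P = [1, 2, 9] / [3, 5] / [6, 7] / [8];  Q = [1, 2, 5] / [3, 6] / [4, 7] / [8]
  Insert 4 (step 9): P = [1, 2, 4] / [3, 5, 9] / [6, 7] / [8];  Q = [1, 2, 5] / [3, 6, 9] / [4, 7] / [8]
Final shape: (3, 3, 2, 1).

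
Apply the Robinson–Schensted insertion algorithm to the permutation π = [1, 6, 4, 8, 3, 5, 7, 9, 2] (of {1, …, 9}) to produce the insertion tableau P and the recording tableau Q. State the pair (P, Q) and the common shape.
P = [1, 2, 5, 7, 9] / [3, 8] / [4] / [6];  Q = [1, 2, 4, 7, 8] / [3, 6] / [5] / [9];  common shape = (5, 2, 1, 1)

Row-insert the values π_1, π_2, … into P one at a time, bumping the leftmost entry strictly greater than the inserted value down to the next row. The recording tableau Q records, in position (i, j), the step at which that cell was added to P.
  Insert 1 (step 1): P = [1];  Q = [1]
  Insert 6 (step 2): P = [1, 6];  Q = [1, 2]
  Insert 4 (step 3): P = [1, 4] / [6];  Q = [1, 2] / [3]
  Insert 8 (step 4): P = [1, 4, 8] / [6];  Q = [1, 2, 4] / [3]
  Insert 3 (step 5): P = [1, 3, 8] / [4] / [6];  Q = [1, 2, 4] / [3] / [5]
  Insert 5 (step 6): P = [1, 3, 5] / [4, 8] / [6];  Q = [1, 2, 4] / [3, 6] / [5]
  Insert 7 (step 7): P = [1, 3, 5, 7] / [4, 8] / [6];  Q = [1, 2, 4, 7] / [3, 6] / [5]
  Insert 9 (step 8): P = [1, 3, 5, 7, 9] / [4, 8] / [6];  Q = [1, 2, 4, 7, 8] / [3, 6] / [5]
  Insert 2 (step 9): P = [1, 2, 5, 7, 9] / [3, 8] / [4] / [6];  Q = [1, 2, 4, 7, 8] / [3, 6] / [5] / [9]
Final shape: (5, 2, 1, 1).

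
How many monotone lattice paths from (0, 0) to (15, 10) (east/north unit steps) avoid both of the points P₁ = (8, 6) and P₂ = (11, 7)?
Number of paths = 1584350

Inclusion–exclusion. Total paths: C(25, 15) = 3268760. Through P₁: C(14, 8)·C(11, 7) = 990990. Through P₂: C(18, 11)·C(7, 4) = 1113840. Since P₁ is strictly southwest of P₂, a monotone path through both must visit P₁ then P₂; paths through both = C(14, 8)·C(4, 3)·C(7, 4) = 420420. Avoid both = 3268760 − 990990 − 1113840 + 420420 = 1584350.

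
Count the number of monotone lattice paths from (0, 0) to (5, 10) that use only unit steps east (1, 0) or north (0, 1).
Number of paths = 3003

A monotone lattice path from (0, 0) to (5, 10) consists of 5 east steps and 10 north steps in some order, so it is determined by which 5 of the 15 steps are east. The count is C(15, 5) = 3003.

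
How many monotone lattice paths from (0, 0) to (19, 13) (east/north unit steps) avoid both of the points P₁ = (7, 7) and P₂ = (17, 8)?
Number of paths = 261741669

Inclusion–exclusion. Total paths: C(32, 19) = 347373600. Through P₁: C(14, 7)·C(18, 12) = 63711648. Through P₂: C(25, 17)·C(7, 2) = 22713075. Since P₁ is strictly southwest of P₂, a monotone path through both must visit P₁ then P₂; paths through both = C(14, 7)·C(11, 10)·C(7, 2) = 792792. Avoid both = 347373600 − 63711648 − 22713075 + 792792 = 261741669.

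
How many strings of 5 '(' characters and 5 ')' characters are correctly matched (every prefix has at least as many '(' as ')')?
C_5 = 42

These balanced parentheses are counted by the Catalan number C_n = (1/(n + 1)) · C(2n, n). For n = 5: C_5 = (1/6) · C(10, 5) = 252/6 = 42.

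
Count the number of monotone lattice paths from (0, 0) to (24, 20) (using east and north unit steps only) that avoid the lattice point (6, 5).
Number of paths = 1281872206230

Total paths from (0, 0) to (24, 20): C(44, 24) = 1761039350070. Paths through (6, 5): (paths (0, 0) → (6, 5)) × (paths (6, 5) → (24, 20)) = C(11, 6) · C(33, 18) = 462 · 1037158320 = 479167143840. Avoidance count = 1761039350070 − 479167143840 = 1281872206230.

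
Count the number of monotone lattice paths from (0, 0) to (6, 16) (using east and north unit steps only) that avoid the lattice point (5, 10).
Number of paths = 53592

Total paths from (0, 0) to (6, 16): C(22, 6) = 74613. Paths through (5, 10): (paths (0, 0) → (5, 10)) × (paths (5, 10) → (6, 16)) = C(15, 5) · C(7, 1) = 3003 · 7 = 21021. Avoidance count = 74613 − 21021 = 53592.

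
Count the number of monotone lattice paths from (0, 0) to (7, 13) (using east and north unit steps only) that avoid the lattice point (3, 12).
Number of paths = 75245

Total paths from (0, 0) to (7, 13): C(20, 7) = 77520. Paths through (3, 12): (paths (0, 0) → (3, 12)) × (paths (3, 12) → (7, 13)) = C(15, 3) · C(5, 4) = 455 · 5 = 2275. Avoidance count = 77520 − 2275 = 75245.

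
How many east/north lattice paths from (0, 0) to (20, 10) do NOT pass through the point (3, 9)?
Number of paths = 30041055

Total paths from (0, 0) to (20, 10): C(30, 20) = 30045015. Paths through (3, 9): (paths (0, 0) → (3, 9)) × (paths (3, 9) → (20, 10)) = C(12, 3) · C(18, 17) = 220 · 18 = 3960. Avoidance count = 30045015 − 3960 = 30041055.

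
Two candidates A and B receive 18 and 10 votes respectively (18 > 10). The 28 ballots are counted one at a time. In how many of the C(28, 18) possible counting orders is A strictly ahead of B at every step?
Strict-lead orderings = 3749460

Total orderings of the 28 votes with 18 for A: C(28, 18) = 13123110. By the Bertrand ballot formula (Cycle Lemma / reflection principle), the number of orderings in which A is strictly ahead of B throughout is (p − q)/(p + q) · C(p + q, p) = (18 − 10)/(18 + 10) · 13123110 = 3749460.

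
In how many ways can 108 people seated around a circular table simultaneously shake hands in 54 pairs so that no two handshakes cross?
C_54 = 451959718027953471447609509424

These noncrossing handshakes are counted by the Catalan number C_n = (1/(n + 1)) · C(2n, n). For n = 54: C_54 = (1/55) · C(108, 54) = 24857784491537440929618523018320/55 = 451959718027953471447609509424.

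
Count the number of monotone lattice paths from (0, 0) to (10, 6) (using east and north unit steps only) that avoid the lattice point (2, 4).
Number of paths = 7333

Total paths from (0, 0) to (10, 6): C(16, 10) = 8008. Paths through (2, 4): (paths (0, 0) → (2, 4)) × (paths (2, 4) → (10, 6)) = C(6, 2) · C(10, 8) = 15 · 45 = 675. Avoidance count = 8008 − 675 = 7333.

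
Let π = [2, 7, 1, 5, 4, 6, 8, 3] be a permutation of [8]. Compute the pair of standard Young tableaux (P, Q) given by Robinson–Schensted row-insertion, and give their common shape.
P = [1, 3, 6, 8] / [2, 4] / [5] / [7];  Q = [1, 2, 6, 7] / [3, 4] / [5] / [8];  common shape = (4, 2, 1, 1)

Row-insert the values π_1, π_2, … into P one at a time, bumping the leftmost entry strictly greater than the inserted value down to the next row. The recording tableau Q records, in position (i, j), the step at which that cell was added to P.
  Insert 2 (step 1): P = [2];  Q = [1]
  Insert 7 (step 2): P = [2, 7];  Q = [1, 2]
  Insert 1 (step 3): P = [1, 7] / [2];  Q = [1, 2] / [3]
  Insert 5 (step 4): P = [1, 5] / [2, 7];  Q = [1, 2] / [3, 4]
  Insert 4 (step 5): P = [1, 4] / [2, 5] / [7];  Q = [1, 2] / [3, 4] / [5]
  Insert 6 (step 6): P = [1, 4, 6] / [2, 5] / [7];  Q = [1, 2, 6] / [3, 4] / [5]
  Insert 8 (step 7): P = [1, 4, 6, 8] / [2, 5] / [7];  Q = [1, 2, 6, 7] / [3, 4] / [5]
  Insert 3 (step 8): P = [1, 3, 6, 8] / [2, 4] / [5] / [7];  Q = [1, 2, 6, 7] / [3, 4] / [5] / [8]
Final shape: (4, 2, 1, 1).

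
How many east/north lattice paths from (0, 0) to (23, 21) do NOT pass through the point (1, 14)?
Number of paths = 2012592988380

Total paths from (0, 0) to (23, 21): C(44, 23) = 2012616400080. Paths through (1, 14): (paths (0, 0) → (1, 14)) × (paths (1, 14) → (23, 21)) = C(15, 1) · C(29, 22) = 15 · 1560780 = 23411700. Avoidance count = 2012616400080 − 23411700 = 2012592988380.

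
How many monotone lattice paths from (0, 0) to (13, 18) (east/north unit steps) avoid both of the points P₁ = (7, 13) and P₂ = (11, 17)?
Number of paths = 122295495

Inclusion–exclusion. Total paths: C(31, 13) = 206253075. Through P₁: C(20, 7)·C(11, 6) = 35814240. Through P₂: C(28, 11)·C(3, 2) = 64422540. Since P₁ is strictly southwest of P₂, a monotone path through both must visit P₁ then P₂; paths through both = C(20, 7)·C(8, 4)·C(3, 2) = 16279200. Avoid both = 206253075 − 35814240 − 64422540 + 16279200 = 122295495.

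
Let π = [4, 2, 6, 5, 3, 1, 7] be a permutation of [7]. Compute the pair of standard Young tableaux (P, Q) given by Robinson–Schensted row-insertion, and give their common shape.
P = [1, 3, 7] / [2, 5] / [4] / [6];  Q = [1, 3, 7] / [2, 4] / [5] / [6];  common shape = (3, 2, 1, 1)

Row-insert the values π_1, π_2, … into P one at a time, bumping the leftmost entry strictly greater than the inserted value down to the next row. The recording tableau Q records, in position (i, j), the step at which that cell was added to P.
  Insert 4 (step 1): P = [4];  Q = [1]
  Insert 2 (step 2): P = [2] / [4];  Q = [1] / [2]
  Insert 6 (step 3): P = [2, 6] / [4];  Q = [1, 3] / [2]
  Insert 5 (step 4): P = [2, 5] / [4, 6];  Q = [1, 3] / [2, 4]
  Insert 3 (step 5): P = [2, 3] / [4, 5] / [6];  Q = [1, 3] / [2, 4] / [5]
  Insert 1 (step 6): P = [1, 3] / [2, 5] / [4] / [6];  Q = [1, 3] / [2, 4] / [5] / [6]
  Insert 7 (step 7): P = [1, 3, 7] / [2, 5] / [4] / [6];  Q = [1, 3, 7] / [2, 4] / [5] / [6]
Final shape: (3, 2, 1, 1).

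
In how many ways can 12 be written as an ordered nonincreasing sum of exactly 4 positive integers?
p(12, 4 parts) = 15

Partitions of n into exactly k parts ↔ partitions of n − k into at most k parts (subtract 1 from each part). For n = 12, k = 4, the partitions are: 9+1+1+1, 8+2+1+1, 7+3+1+1, 7+2+2+1, 6+4+1+1, 6+3+2+1, 6+2+2+2, 5+5+1+1, 5+4+2+1, 5+3+3+1, 5+3+2+2, 4+4+3+1, 4+4+2+2, 4+3+3+2, 3+3+3+3. Count = 15.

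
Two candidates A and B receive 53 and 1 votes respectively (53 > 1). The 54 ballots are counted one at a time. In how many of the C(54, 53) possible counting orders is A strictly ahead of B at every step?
Strict-lead orderings = 52

Total orderings of the 54 votes with 53 for A: C(54, 53) = 54. By the Bertrand ballot formula (Cycle Lemma / reflection principle), the number of orderings in which A is strictly ahead of B throughout is (p − q)/(p + q) · C(p + q, p) = (53 − 1)/(53 + 1) · 54 = 52.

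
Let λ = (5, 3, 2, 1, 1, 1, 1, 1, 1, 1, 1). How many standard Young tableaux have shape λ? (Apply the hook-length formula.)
# SYT of shape (5, 3, 2, 1, 1, 1, 1, 1, 1, 1, 1) = 612612

Hook-length formula: f^λ = n! / Π hook(c), product over all cells c of the Young diagram. For λ = (5, 3, 2, 1, 1, 1, 1, 1, 1, 1, 1), n = 18 boxes. Hook lengths by row (left-to-right, top-to-bottom): [15, 6, 4, 2, 1]; [12, 3, 1]; [10, 1]; [8]; [7]; [6]; [5]; [4]; [3]; [2]; [1]. Product of hooks = 10450944000. So f^λ = 18! / 10450944000 = 6402373705728000 / 10450944000 = 612612.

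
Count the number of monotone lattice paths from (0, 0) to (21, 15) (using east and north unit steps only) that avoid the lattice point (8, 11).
Number of paths = 5388017400

Total paths from (0, 0) to (21, 15): C(36, 21) = 5567902560. Paths through (8, 11): (paths (0, 0) → (8, 11)) × (paths (8, 11) → (21, 15)) = C(19, 8) · C(17, 13) = 75582 · 2380 = 179885160. Avoidance count = 5567902560 − 179885160 = 5388017400.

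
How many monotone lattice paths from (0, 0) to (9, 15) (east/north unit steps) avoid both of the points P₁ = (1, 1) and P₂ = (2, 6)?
Number of paths = 484924

Inclusion–exclusion. Total paths: C(24, 9) = 1307504. Through P₁: C(2, 1)·C(22, 8) = 639540. Through P₂: C(8, 2)·C(16, 7) = 320320. Since P₁ is strictly southwest of P₂, a monotone path through both must visit P₁ then P₂; paths through both = C(2, 1)·C(6, 1)·C(16, 7) = 137280. Avoid both = 1307504 − 639540 − 320320 + 137280 = 484924.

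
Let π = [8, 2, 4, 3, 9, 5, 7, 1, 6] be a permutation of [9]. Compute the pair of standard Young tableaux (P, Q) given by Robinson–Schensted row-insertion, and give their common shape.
P = [1, 3, 5, 6] / [2, 7] / [4, 9] / [8];  Q = [1, 3, 5, 7] / [2, 6] / [4, 9] / [8];  common shape = (4, 2, 2, 1)

Row-insert the values π_1, π_2, … into P one at a time, bumping the leftmost entry strictly greater than the inserted value down to the next row. The recording tableau Q records, in position (i, j), the step at which that cell was added to P.
  Insert 8 (step 1): P = [8];  Q = [1]
  Insert 2 (step 2): P = [2] / [8];  Q = [1] / [2]
  Insert 4 (step 3): P = [2, 4] / [8];  Q = [1, 3] / [2]
  Insert 3 (step 4): P = [2, 3] / [4] / [8];  Q = [1, 3] / [2] / [4]
  Insert 9 (step 5): P = [2, 3, 9] / [4] / [8];  Q = [1, 3, 5] / [2] / [4]
  Insert 5 (step 6): P = [2, 3, 5] / [4, 9] / [8];  Q = [1, 3, 5] / [2, 6] / [4]
  Insert 7 (step 7): P = [2, 3, 5, 7] / [4, 9] / [8];  Q = [1, 3, 5, 7] / [2, 6] / [4]
  Insert 1 (step 8): P = [1, 3, 5, 7] / [2, 9] / [4] / [8];  Q = [1, 3, 5, 7] / [2, 6] / [4] / [8]
  Insert 6 (step 9): P = [1, 3, 5, 6] / [2, 7] / [4, 9] / [8];  Q = [1, 3, 5, 7] / [2, 6] / [4, 9] / [8]
Final shape: (4, 2, 2, 1).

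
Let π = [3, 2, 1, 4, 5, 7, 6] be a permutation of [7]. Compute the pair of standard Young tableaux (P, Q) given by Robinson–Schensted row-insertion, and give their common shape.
P = [1, 4, 5, 6] / [2, 7] / [3];  Q = [1, 4, 5, 6] / [2, 7] / [3];  common shape = (4, 2, 1)

Row-insert the values π_1, π_2, … into P one at a time, bumping the leftmost entry strictly greater than the inserted value down to the next row. The recording tableau Q records, in position (i, j), the step at which that cell was added to P.
  Insert 3 (step 1): P = [3];  Q = [1]
  Insert 2 (step 2): P = [2] / [3];  Q = [1] / [2]
  Insert 1 (step 3): P = [1] / [2] / [3];  Q = [1] / [2] / [3]
  Insert 4 (step 4): P = [1, 4] / [2] / [3];  Q = [1, 4] / [2] / [3]
  Insert 5 (step 5): P = [1, 4, 5] / [2] / [3];  Q = [1, 4, 5] / [2] / [3]
  Insert 7 (step 6): P = [1, 4, 5, 7] / [2] / [3];  Q = [1, 4, 5, 6] / [2] / [3]
  Insert 6 (step 7): P = [1, 4, 5, 6] / [2, 7] / [3];  Q = [1, 4, 5, 6] / [2, 7] / [3]
Final shape: (4, 2, 1).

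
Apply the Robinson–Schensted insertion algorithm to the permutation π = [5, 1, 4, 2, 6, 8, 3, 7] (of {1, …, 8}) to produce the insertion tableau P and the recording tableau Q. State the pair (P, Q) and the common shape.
P = [1, 2, 3, 7] / [4, 6, 8] / [5];  Q = [1, 3, 5, 6] / [2, 7, 8] / [4];  common shape = (4, 3, 1)

Row-insert the values π_1, π_2, … into P one at a time, bumping the leftmost entry strictly greater than the inserted value down to the next row. The recording tableau Q records, in position (i, j), the step at which that cell was added to P.
  Insert 5 (step 1): P = [5];  Q = [1]
  Insert 1 (step 2): P = [1] / [5];  Q = [1] / [2]
  Insert 4 (step 3): P = [1, 4] / [5];  Q = [1, 3] / [2]
  Insert 2 (step 4): P = [1, 2] / [4] / [5];  Q = [1, 3] / [2] / [4]
  Insert 6 (step 5): P = [1, 2, 6] / [4] / [5];  Q = [1, 3, 5] / [2] / [4]
  Insert 8 (step 6): P = [1, 2, 6, 8] / [4] / [5];  Q = [1, 3, 5, 6] / [2] / [4]
  Insert 3 (step 7): P = [1, 2, 3, 8] / [4, 6] / [5];  Q = [1, 3, 5, 6] / [2, 7] / [4]
  Insert 7 (step 8): P = [1, 2, 3, 7] / [4, 6, 8] / [5];  Q = [1, 3, 5, 6] / [2, 7, 8] / [4]
Final shape: (4, 3, 1).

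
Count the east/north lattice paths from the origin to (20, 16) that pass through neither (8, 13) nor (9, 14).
Number of paths = 7183287780

Inclusion–exclusion. Total paths: C(36, 20) = 7307872110. Through P₁: C(21, 8)·C(15, 12) = 92587950. Through P₂: C(23, 9)·C(13, 11) = 63740820. Since P₁ is strictly southwest of P₂, a monotone path through both must visit P₁ then P₂; paths through both = C(21, 8)·C(2, 1)·C(13, 11) = 31744440. Avoid both = 7307872110 − 92587950 − 63740820 + 31744440 = 7183287780.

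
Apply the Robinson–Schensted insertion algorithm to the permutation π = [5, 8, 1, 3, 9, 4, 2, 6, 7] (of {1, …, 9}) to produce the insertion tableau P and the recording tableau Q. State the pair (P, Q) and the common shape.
P = [1, 2, 4, 6, 7] / [3, 8, 9] / [5];  Q = [1, 2, 5, 8, 9] / [3, 4, 6] / [7];  common shape = (5, 3, 1)

Row-insert the values π_1, π_2, … into P one at a time, bumping the leftmost entry strictly greater than the inserted value down to the next row. The recording tableau Q records, in position (i, j), the step at which that cell was added to P.
  Insert 5 (step 1): P = [5];  Q = [1]
  Insert 8 (step 2): P = [5, 8];  Q = [1, 2]
  Insert 1 (step 3): P = [1, 8] / [5];  Q = [1, 2] / [3]
  Insert 3 (step 4): P = [1, 3] / [5, 8];  Q = [1, 2] / [3, 4]
  Insert 9 (step 5): P = [1, 3, 9] / [5, 8];  Q = [1, 2, 5] / [3, 4]
  Insert 4 (step 6): P = [1, 3, 4] / [5, 8, 9];  Q = [1, 2, 5] / [3, 4, 6]
  Insert 2 (step 7): P = [1, 2, 4] / [3, 8, 9] / [5];  Q = [1, 2, 5] / [3, 4, 6] / [7]
  Insert 6 (step 8): P = [1, 2, 4, 6] / [3, 8, 9] / [5];  Q = [1, 2, 5, 8] / [3, 4, 6] / [7]
  Insert 7 (step 9): P = [1, 2, 4, 6, 7] / [3, 8, 9] / [5];  Q = [1, 2, 5, 8, 9] / [3, 4, 6] / [7]
Final shape: (5, 3, 1).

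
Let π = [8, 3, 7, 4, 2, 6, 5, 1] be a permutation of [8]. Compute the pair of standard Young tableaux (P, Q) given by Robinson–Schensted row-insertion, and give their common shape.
P = [1, 4, 5] / [2, 6] / [3] / [7] / [8];  Q = [1, 3, 6] / [2, 7] / [4] / [5] / [8];  common shape = (3, 2, 1, 1, 1)

Row-insert the values π_1, π_2, … into P one at a time, bumping the leftmost entry strictly greater than the inserted value down to the next row. The recording tableau Q records, in position (i, j), the step at which that cell was added to P.
  Insert 8 (step 1): P = [8];  Q = [1]
  Insert 3 (step 2): P = [3] / [8];  Q = [1] / [2]
  Insert 7 (step 3): P = [3, 7] / [8];  Q = [1, 3] / [2]
  Insert 4 (step 4): P = [3, 4] / [7] / [8];  Q = [1, 3] / [2] / [4]
  Insert 2 (step 5): P = [2, 4] / [3] / [7] / [8];  Q = [1, 3] / [2] / [4] / [5]
  Insert 6 (step 6): P = [2, 4, 6] / [3] / [7] / [8];  Q = [1, 3, 6] / [2] / [4] / [5]
  Insert 5 (step 7): P = [2, 4, 5] / [3, 6] / [7] / [8];  Q = [1, 3, 6] / [2, 7] / [4] / [5]
  Insert 1 (step 8): P = [1, 4, 5] / [2, 6] / [3] / [7] / [8];  Q = [1, 3, 6] / [2, 7] / [4] / [5] / [8]
Final shape: (3, 2, 1, 1, 1).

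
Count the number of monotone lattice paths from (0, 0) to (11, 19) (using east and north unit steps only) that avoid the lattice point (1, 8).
Number of paths = 51452856

Total paths from (0, 0) to (11, 19): C(30, 11) = 54627300. Paths through (1, 8): (paths (0, 0) → (1, 8)) × (paths (1, 8) → (11, 19)) = C(9, 1) · C(21, 10) = 9 · 352716 = 3174444. Avoidance count = 54627300 − 3174444 = 51452856.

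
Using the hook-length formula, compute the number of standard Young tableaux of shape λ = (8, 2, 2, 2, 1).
# SYT of shape (8, 2, 2, 2, 1) = 42042

Hook-length formula: f^λ = n! / Π hook(c), product over all cells c of the Young diagram. For λ = (8, 2, 2, 2, 1), n = 15 boxes. Hook lengths by row (left-to-right, top-to-bottom): [12, 10, 6, 5, 4, 3, 2, 1]; [5, 3]; [4, 2]; [3, 1]; [1]. Product of hooks = 31104000. So f^λ = 15! / 31104000 = 1307674368000 / 31104000 = 42042.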